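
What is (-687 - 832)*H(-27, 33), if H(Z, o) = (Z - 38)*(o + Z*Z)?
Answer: 75236070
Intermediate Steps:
H(Z, o) = (-38 + Z)*(o + Z²)
(-687 - 832)*H(-27, 33) = (-687 - 832)*((-27)³ - 38*33 - 38*(-27)² - 27*33) = -1519*(-19683 - 1254 - 38*729 - 891) = -1519*(-19683 - 1254 - 27702 - 891) = -1519*(-49530) = 75236070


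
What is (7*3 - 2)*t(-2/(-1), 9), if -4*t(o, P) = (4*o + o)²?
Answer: -475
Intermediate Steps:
t(o, P) = -25*o²/4 (t(o, P) = -(4*o + o)²/4 = -25*o²/4)
(7*3 - 2)*t(-2/(-1), 9) = (7*3 - 2)*(-25*(-2/(-1))²/4) = (21 - 2)*(-25*(-2*(-1))²/4) = 19*(-25/4*2²) = 19*(-25/4*4) = 19*(-25) = -475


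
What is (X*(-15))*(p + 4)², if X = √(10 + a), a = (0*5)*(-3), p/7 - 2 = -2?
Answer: -240*√10 ≈ -758.95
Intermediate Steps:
p = 0 (p = 14 + 7*(-2) = 14 - 14 = 0)
a = 0 (a = 0*(-3) = 0)
X = √10 (X = √(10 + 0) = √10 ≈ 3.1623)
(X*(-15))*(p + 4)² = (√10*(-15))*(0 + 4)² = -15*√10*4² = -15*√10*16 = -240*√10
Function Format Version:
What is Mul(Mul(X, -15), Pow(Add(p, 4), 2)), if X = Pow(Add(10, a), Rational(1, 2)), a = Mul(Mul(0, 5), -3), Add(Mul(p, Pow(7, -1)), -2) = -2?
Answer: Mul(-240, Pow(10, Rational(1, 2))) ≈ -758.95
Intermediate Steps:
p = 0 (p = Add(14, Mul(7, -2)) = Add(14, -14) = 0)
a = 0 (a = Mul(0, -3) = 0)
X = Pow(10, Rational(1, 2)) (X = Pow(Add(10, 0), Rational(1, 2)) = Pow(10, Rational(1, 2)) ≈ 3.1623)
Mul(Mul(X, -15), Pow(Add(p, 4), 2)) = Mul(Mul(Pow(10, Rational(1, 2)), -15), Pow(Add(0, 4), 2)) = Mul(Mul(-15, Pow(10, Rational(1, 2))), Pow(4, 2)) = Mul(Mul(-15, Pow(10, Rational(1, 2))), 16) = Mul(-240, Pow(10, Rational(1, 2)))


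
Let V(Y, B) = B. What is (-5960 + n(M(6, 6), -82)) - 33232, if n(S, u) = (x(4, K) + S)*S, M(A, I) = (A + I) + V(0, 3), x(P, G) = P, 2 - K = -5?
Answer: -38907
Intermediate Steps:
K = 7 (K = 2 - 1*(-5) = 2 + 5 = 7)
M(A, I) = 3 + A + I (M(A, I) = (A + I) + 3 = 3 + A + I)
n(S, u) = S*(4 + S) (n(S, u) = (4 + S)*S = S*(4 + S))
(-5960 + n(M(6, 6), -82)) - 33232 = (-5960 + (3 + 6 + 6)*(4 + (3 + 6 + 6))) - 33232 = (-5960 + 15*(4 + 15)) - 33232 = (-5960 + 15*19) - 33232 = (-5960 + 285) - 33232 = -5675 - 33232 = -38907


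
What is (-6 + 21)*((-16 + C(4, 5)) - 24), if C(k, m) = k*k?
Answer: -360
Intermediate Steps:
C(k, m) = k²
(-6 + 21)*((-16 + C(4, 5)) - 24) = (-6 + 21)*((-16 + 4²) - 24) = 15*((-16 + 16) - 24) = 15*(0 - 24) = 15*(-24) = -360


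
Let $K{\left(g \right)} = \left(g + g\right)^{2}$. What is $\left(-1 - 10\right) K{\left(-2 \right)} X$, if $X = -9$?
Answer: $1584$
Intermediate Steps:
$K{\left(g \right)} = 4 g^{2}$ ($K{\left(g \right)} = \left(2 g\right)^{2} = 4 g^{2}$)
$\left(-1 - 10\right) K{\left(-2 \right)} X = \left(-1 - 10\right) 4 \left(-2\right)^{2} \left(-9\right) = \left(-1 - 10\right) 4 \cdot 4 \left(-9\right) = \left(-11\right) 16 \left(-9\right) = \left(-176\right) \left(-9\right) = 1584$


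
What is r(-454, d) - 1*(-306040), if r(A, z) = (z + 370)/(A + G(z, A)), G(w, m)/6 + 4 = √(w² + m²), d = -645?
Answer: 3392237882115/11084296 - 825*√622141/11084296 ≈ 3.0604e+5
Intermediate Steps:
G(w, m) = -24 + 6*√(m² + w²) (G(w, m) = -24 + 6*√(w² + m²) = -24 + 6*√(m² + w²))
r(A, z) = (370 + z)/(-24 + A + 6*√(A² + z²)) (r(A, z) = (z + 370)/(A + (-24 + 6*√(A² + z²))) = (370 + z)/(-24 + A + 6*√(A² + z²)))
r(-454, d) - 1*(-306040) = (370 - 645)/(-24 - 454 + 6*√((-454)² + (-645)²)) - 1*(-306040) = -275/(-24 - 454 + 6*√(206116 + 416025)) + 306040 = -275/(-24 - 454 + 6*√622141) + 306040 = -275/(-478 + 6*√622141) + 306040 = 306040 - 275/(-478 + 6*√622141)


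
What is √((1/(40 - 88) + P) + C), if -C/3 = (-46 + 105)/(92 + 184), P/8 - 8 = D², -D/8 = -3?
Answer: √355843833/276 ≈ 68.347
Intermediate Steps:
D = 24 (D = -8*(-3) = 24)
P = 4672 (P = 64 + 8*24² = 64 + 8*576 = 64 + 4608 = 4672)
C = -59/92 (C = -3*(-46 + 105)/(92 + 184) = -177/276 = -3*59/276 = -59/92 ≈ -0.64130)
√((1/(40 - 88) + P) + C) = √((1/(40 - 88) + 4672) - 59/92) = √((1/(-48) + 4672) - 59/92) = √((-1/48 + 4672) - 59/92) = √(224255/48 - 59/92) = √(5157157/1104) = √355843833/276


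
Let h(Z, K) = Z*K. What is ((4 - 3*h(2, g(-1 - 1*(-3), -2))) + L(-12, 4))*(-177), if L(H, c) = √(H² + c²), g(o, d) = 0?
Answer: -708 - 708*√10 ≈ -2946.9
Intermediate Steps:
h(Z, K) = K*Z
((4 - 3*h(2, g(-1 - 1*(-3), -2))) + L(-12, 4))*(-177) = ((4 - 0*2) + √((-12)² + 4²))*(-177) = ((4 - 3*0) + √(144 + 16))*(-177) = ((4 + 0) + √160)*(-177) = (4 + 4*√10)*(-177) = -708 - 708*√10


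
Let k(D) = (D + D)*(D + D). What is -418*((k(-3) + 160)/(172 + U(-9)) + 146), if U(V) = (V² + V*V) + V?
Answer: -19916028/325 ≈ -61280.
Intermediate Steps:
U(V) = V + 2*V² (U(V) = (V² + V²) + V = 2*V² + V = V + 2*V²)
k(D) = 4*D² (k(D) = (2*D)*(2*D) = 4*D²)
-418*((k(-3) + 160)/(172 + U(-9)) + 146) = -418*((4*(-3)² + 160)/(172 - 9*(1 + 2*(-9))) + 146) = -418*((4*9 + 160)/(172 - 9*(1 - 18)) + 146) = -418*((36 + 160)/(172 - 9*(-17)) + 146) = -418*(196/(172 + 153) + 146) = -418*(196/325 + 146) = -418*47646/325 = -19916028/325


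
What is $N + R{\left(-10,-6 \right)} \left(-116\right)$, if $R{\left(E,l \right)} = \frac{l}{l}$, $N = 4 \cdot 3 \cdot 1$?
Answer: $-104$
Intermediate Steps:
$N = 12$ ($N = 12 \cdot 1 = 12$)
$R{\left(E,l \right)} = 1$
$N + R{\left(-10,-6 \right)} \left(-116\right) = 12 + 1 \left(-116\right) = 12 - 116 = -104$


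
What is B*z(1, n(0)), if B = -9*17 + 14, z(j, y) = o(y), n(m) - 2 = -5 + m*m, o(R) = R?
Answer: 417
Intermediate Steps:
n(m) = -3 + m² (n(m) = 2 + (-5 + m*m) = 2 + (-5 + m²) = -3 + m²)
z(j, y) = y
B = -139 (B = -153 + 14 = -139)
B*z(1, n(0)) = -139*(-3 + 0²) = -139*(-3 + 0) = -139*(-3) = 417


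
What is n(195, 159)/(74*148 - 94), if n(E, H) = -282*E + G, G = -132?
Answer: -27561/5429 ≈ -5.0766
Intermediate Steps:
n(E, H) = -132 - 282*E (n(E, H) = -282*E - 132 = -132 - 282*E)
n(195, 159)/(74*148 - 94) = (-132 - 282*195)/(74*148 - 94) = (-132 - 54990)/(10952 - 94) = -55122/10858 = -55122*1/10858 = -27561/5429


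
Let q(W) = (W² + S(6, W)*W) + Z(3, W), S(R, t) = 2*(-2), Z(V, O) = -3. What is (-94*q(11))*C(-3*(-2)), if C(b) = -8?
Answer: 55648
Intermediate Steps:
S(R, t) = -4
q(W) = -3 + W² - 4*W (q(W) = (W² - 4*W) - 3 = -3 + W² - 4*W)
(-94*q(11))*C(-3*(-2)) = -94*(-3 + 11² - 4*11)*(-8) = -94*(-3 + 121 - 44)*(-8) = -94*74*(-8) = -6956*(-8) = 55648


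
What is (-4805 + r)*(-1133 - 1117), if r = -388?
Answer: 11684250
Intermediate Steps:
(-4805 + r)*(-1133 - 1117) = (-4805 - 388)*(-1133 - 1117) = -5193*(-2250) = 11684250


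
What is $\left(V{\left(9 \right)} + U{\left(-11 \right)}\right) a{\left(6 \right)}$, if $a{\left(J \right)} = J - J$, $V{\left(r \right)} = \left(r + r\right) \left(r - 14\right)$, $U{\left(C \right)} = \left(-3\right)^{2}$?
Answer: $0$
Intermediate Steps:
$U{\left(C \right)} = 9$
$V{\left(r \right)} = 2 r \left(-14 + r\right)$
$a{\left(J \right)} = 0$
$\left(V{\left(9 \right)} + U{\left(-11 \right)}\right) a{\left(6 \right)} = \left(2 \cdot 9 \left(-14 + 9\right) + 9\right) 0 = \left(2 \cdot 9 \left(-5\right) + 9\right) 0 = \left(-90 + 9\right) 0 = \left(-81\right) 0 = 0$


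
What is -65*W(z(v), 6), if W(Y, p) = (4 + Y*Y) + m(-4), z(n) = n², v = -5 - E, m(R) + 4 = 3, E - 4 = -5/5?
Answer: -266435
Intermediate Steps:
E = 3 (E = 4 - 5/5 = 4 - 5*⅕ = 4 - 1 = 3)
m(R) = -1 (m(R) = -4 + 3 = -1)
v = -8 (v = -5 - 1*3 = -5 - 3 = -8)
W(Y, p) = 3 + Y² (W(Y, p) = (4 + Y*Y) - 1 = (4 + Y²) - 1 = 3 + Y²)
-65*W(z(v), 6) = -65*(3 + ((-8)²)²) = -65*(3 + 64²) = -65*(3 + 4096) = -65*4099 = -266435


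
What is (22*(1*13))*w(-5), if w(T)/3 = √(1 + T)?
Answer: 1716*I ≈ 1716.0*I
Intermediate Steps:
w(T) = 3*√(1 + T)
(22*(1*13))*w(-5) = (22*(1*13))*(3*√(1 - 5)) = (22*13)*(3*√(-4)) = 286*(3*(2*I)) = 286*(6*I) = 1716*I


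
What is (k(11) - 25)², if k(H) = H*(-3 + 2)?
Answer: 1296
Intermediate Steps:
k(H) = -H (k(H) = H*(-1) = -H)
(k(11) - 25)² = (-1*11 - 25)² = (-11 - 25)² = (-36)² = 1296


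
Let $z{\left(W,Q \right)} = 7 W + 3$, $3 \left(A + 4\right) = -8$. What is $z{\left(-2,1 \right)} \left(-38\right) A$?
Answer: $- \frac{8360}{3} \approx -2786.7$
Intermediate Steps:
$A = - \frac{20}{3}$ ($A = -4 + \frac{1}{3} \left(-8\right) = -4 - \frac{8}{3} = - \frac{20}{3} \approx -6.6667$)
$z{\left(W,Q \right)} = 3 + 7 W$
$z{\left(-2,1 \right)} \left(-38\right) A = \left(3 + 7 \left(-2\right)\right) \left(-38\right) \left(- \frac{20}{3}\right) = \left(3 - 14\right) \left(-38\right) \left(- \frac{20}{3}\right) = \left(-11\right) \left(-38\right) \left(- \frac{20}{3}\right) = 418 \left(- \frac{20}{3}\right) = - \frac{8360}{3}$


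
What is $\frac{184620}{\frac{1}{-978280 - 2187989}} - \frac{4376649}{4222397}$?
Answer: $- \frac{2468229961464900309}{4222397} \approx -5.8456 \cdot 10^{11}$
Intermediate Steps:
$\frac{184620}{\frac{1}{-978280 - 2187989}} - \frac{4376649}{4222397} = \frac{184620}{\frac{1}{-3166269}} - \frac{4376649}{4222397} = \frac{184620}{- \frac{1}{3166269}} - \frac{4376649}{4222397} = 184620 \left(-3166269\right) - \frac{4376649}{4222397} = -584556582780 - \frac{4376649}{4222397} = - \frac{2468229961464900309}{4222397}$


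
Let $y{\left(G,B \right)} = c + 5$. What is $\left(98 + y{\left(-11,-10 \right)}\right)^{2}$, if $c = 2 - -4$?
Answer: $11881$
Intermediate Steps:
$c = 6$ ($c = 2 + 4 = 6$)
$y{\left(G,B \right)} = 11$ ($y{\left(G,B \right)} = 6 + 5 = 11$)
$\left(98 + y{\left(-11,-10 \right)}\right)^{2} = \left(98 + 11\right)^{2} = 109^{2} = 11881$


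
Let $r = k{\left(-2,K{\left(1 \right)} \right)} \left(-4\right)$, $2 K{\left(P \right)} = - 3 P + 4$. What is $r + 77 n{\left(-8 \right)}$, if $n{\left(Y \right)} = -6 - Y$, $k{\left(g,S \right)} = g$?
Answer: $162$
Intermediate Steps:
$K{\left(P \right)} = 2 - \frac{3 P}{2}$ ($K{\left(P \right)} = \frac{- 3 P + 4}{2} = \frac{4 - 3 P}{2} = 2 - \frac{3 P}{2}$)
$r = 8$ ($r = \left(-2\right) \left(-4\right) = 8$)
$r + 77 n{\left(-8 \right)} = 8 + 77 \left(-6 - -8\right) = 8 + 77 \left(-6 + 8\right) = 8 + 77 \cdot 2 = 8 + 154 = 162$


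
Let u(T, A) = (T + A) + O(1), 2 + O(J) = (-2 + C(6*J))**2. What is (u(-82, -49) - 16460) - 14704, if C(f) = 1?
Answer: -31296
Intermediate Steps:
O(J) = -1 (O(J) = -2 + (-2 + 1)**2 = -2 + (-1)**2 = -2 + 1 = -1)
u(T, A) = -1 + A + T (u(T, A) = (T + A) - 1 = (A + T) - 1 = -1 + A + T)
(u(-82, -49) - 16460) - 14704 = ((-1 - 49 - 82) - 16460) - 14704 = (-132 - 16460) - 14704 = -16592 - 14704 = -31296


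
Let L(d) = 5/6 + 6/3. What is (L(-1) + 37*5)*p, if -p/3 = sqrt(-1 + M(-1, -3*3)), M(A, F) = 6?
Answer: -1127*sqrt(5)/2 ≈ -1260.0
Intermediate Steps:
L(d) = 17/6 (L(d) = 5*(1/6) + 6*(1/3) = 5/6 + 2 = 17/6)
p = -3*sqrt(5) (p = -3*sqrt(-1 + 6) = -3*sqrt(5) ≈ -6.7082)
(L(-1) + 37*5)*p = (17/6 + 37*5)*(-3*sqrt(5)) = (17/6 + 185)*(-3*sqrt(5)) = 1127*(-3*sqrt(5))/6 = -1127*sqrt(5)/2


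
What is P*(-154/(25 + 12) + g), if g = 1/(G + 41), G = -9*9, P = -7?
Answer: 43379/1480 ≈ 29.310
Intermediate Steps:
G = -81
g = -1/40 (g = 1/(-81 + 41) = 1/(-40) = -1/40 ≈ -0.025000)
P*(-154/(25 + 12) + g) = -7*(-154/(25 + 12) - 1/40) = -7*(-154/37 - 1/40) = -7*(-6197/1480) = 43379/1480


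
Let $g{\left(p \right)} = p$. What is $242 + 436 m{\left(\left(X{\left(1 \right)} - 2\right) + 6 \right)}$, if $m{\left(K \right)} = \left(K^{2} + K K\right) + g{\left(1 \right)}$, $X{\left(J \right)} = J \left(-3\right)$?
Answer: $1550$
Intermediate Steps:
$X{\left(J \right)} = - 3 J$
$m{\left(K \right)} = 1 + 2 K^{2}$ ($m{\left(K \right)} = \left(K^{2} + K K\right) + 1 = \left(K^{2} + K^{2}\right) + 1 = 2 K^{2} + 1 = 1 + 2 K^{2}$)
$242 + 436 m{\left(\left(X{\left(1 \right)} - 2\right) + 6 \right)} = 242 + 436 \left(1 + 2 \left(\left(\left(-3\right) 1 - 2\right) + 6\right)^{2}\right) = 242 + 436 \left(1 + 2 \left(\left(-3 - 2\right) + 6\right)^{2}\right) = 242 + 436 \left(1 + 2 \left(-5 + 6\right)^{2}\right) = 242 + 436 \left(1 + 2 \cdot 1^{2}\right) = 242 + 436 \left(1 + 2 \cdot 1\right) = 242 + 436 \left(1 + 2\right) = 242 + 436 \cdot 3 = 242 + 1308 = 1550$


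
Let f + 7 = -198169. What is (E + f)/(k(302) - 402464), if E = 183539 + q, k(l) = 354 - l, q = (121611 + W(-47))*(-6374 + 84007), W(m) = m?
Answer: -255063875/10876 ≈ -23452.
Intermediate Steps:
f = -198176 (f = -7 - 198169 = -198176)
q = 9437378012 (q = (121611 - 47)*(-6374 + 84007) = 121564*77633 = 9437378012)
E = 9437561551 (E = 183539 + 9437378012 = 9437561551)
(E + f)/(k(302) - 402464) = (9437561551 - 198176)/((354 - 1*302) - 402464) = 9437363375/((354 - 302) - 402464) = 9437363375/(52 - 402464) = 9437363375/(-402412) = 9437363375*(-1/402412) = -255063875/10876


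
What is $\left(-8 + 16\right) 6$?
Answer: $48$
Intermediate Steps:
$\left(-8 + 16\right) 6 = 8 \cdot 6 = 48$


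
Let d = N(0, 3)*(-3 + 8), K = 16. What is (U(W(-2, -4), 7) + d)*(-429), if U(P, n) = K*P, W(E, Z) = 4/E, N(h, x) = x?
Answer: 7293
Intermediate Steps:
U(P, n) = 16*P
d = 15 (d = 3*(-3 + 8) = 3*5 = 15)
(U(W(-2, -4), 7) + d)*(-429) = (16*(4/(-2)) + 15)*(-429) = (16*(4*(-½)) + 15)*(-429) = (16*(-2) + 15)*(-429) = (-32 + 15)*(-429) = -17*(-429) = 7293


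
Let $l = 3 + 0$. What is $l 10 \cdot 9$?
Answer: $270$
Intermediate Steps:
$l = 3$
$l 10 \cdot 9 = 3 \cdot 10 \cdot 9 = 30 \cdot 9 = 270$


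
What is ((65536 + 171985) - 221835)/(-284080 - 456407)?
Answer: -1426/67317 ≈ -0.021183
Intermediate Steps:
((65536 + 171985) - 221835)/(-284080 - 456407) = (237521 - 221835)/(-740487) = 15686*(-1/740487) = -1426/67317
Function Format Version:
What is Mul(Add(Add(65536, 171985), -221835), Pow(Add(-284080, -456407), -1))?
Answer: Rational(-1426, 67317) ≈ -0.021183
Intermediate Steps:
Mul(Add(Add(65536, 171985), -221835), Pow(Add(-284080, -456407), -1)) = Mul(Add(237521, -221835), Pow(-740487, -1)) = Mul(15686, Rational(-1, 740487)) = Rational(-1426, 67317)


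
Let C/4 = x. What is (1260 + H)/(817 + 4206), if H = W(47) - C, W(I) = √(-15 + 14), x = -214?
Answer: 2116/5023 + I/5023 ≈ 0.42126 + 0.00019908*I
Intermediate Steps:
W(I) = I (W(I) = √(-1) = I)
C = -856 (C = 4*(-214) = -856)
H = 856 + I (H = I - 1*(-856) = I + 856 = 856 + I ≈ 856.0 + 1.0*I)
(1260 + H)/(817 + 4206) = (1260 + (856 + I))/(817 + 4206) = (2116 + I)/5023 = (2116 + I)*(1/5023) = 2116/5023 + I/5023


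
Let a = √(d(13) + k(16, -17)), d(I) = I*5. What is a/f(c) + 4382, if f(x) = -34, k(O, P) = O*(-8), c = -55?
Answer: 4382 - 3*I*√7/34 ≈ 4382.0 - 0.23345*I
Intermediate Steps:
d(I) = 5*I
k(O, P) = -8*O
a = 3*I*√7 (a = √(5*13 - 8*16) = √(65 - 128) = √(-63) = 3*I*√7 ≈ 7.9373*I)
a/f(c) + 4382 = (3*I*√7)/(-34) + 4382 = (3*I*√7)*(-1/34) + 4382 = -3*I*√7/34 + 4382 = 4382 - 3*I*√7/34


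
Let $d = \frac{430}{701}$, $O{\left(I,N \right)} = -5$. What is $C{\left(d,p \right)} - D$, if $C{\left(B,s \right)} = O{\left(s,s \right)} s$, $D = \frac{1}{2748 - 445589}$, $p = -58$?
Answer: $\frac{128423891}{442841} \approx 290.0$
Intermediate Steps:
$d = \frac{430}{701}$ ($d = 430 \cdot \frac{1}{701} = \frac{430}{701} \approx 0.61341$)
$D = - \frac{1}{442841}$ ($D = \frac{1}{-442841} = - \frac{1}{442841} \approx -2.2581 \cdot 10^{-6}$)
$C{\left(B,s \right)} = - 5 s$
$C{\left(d,p \right)} - D = \left(-5\right) \left(-58\right) - - \frac{1}{442841} = 290 + \frac{1}{442841} = \frac{128423891}{442841}$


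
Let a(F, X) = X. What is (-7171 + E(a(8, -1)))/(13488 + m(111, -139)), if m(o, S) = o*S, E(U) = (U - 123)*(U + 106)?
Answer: 20191/1941 ≈ 10.402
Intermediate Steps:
E(U) = (-123 + U)*(106 + U)
m(o, S) = S*o
(-7171 + E(a(8, -1)))/(13488 + m(111, -139)) = (-7171 + (-13038 + (-1)² - 17*(-1)))/(13488 - 139*111) = (-7171 + (-13038 + 1 + 17))/(13488 - 15429) = (-7171 - 13020)/(-1941) = -20191*(-1/1941) = 20191/1941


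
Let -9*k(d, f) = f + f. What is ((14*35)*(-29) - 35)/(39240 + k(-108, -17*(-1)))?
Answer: -128205/353126 ≈ -0.36306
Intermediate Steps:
k(d, f) = -2*f/9 (k(d, f) = -(f + f)/9 = -2*f/9)
((14*35)*(-29) - 35)/(39240 + k(-108, -17*(-1))) = ((14*35)*(-29) - 35)/(39240 - (-34)*(-1)/9) = (490*(-29) - 35)/(39240 - 2/9*17) = (-14210 - 35)/(39240 - 34/9) = -14245/353126/9 = -14245*9/353126 = -128205/353126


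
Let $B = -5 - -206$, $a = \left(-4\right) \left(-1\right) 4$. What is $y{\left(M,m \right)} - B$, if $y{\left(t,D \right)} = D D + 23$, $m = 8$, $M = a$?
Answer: $-114$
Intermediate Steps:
$a = 16$ ($a = 4 \cdot 4 = 16$)
$B = 201$ ($B = -5 + 206 = 201$)
$M = 16$
$y{\left(t,D \right)} = 23 + D^{2}$ ($y{\left(t,D \right)} = D^{2} + 23 = 23 + D^{2}$)
$y{\left(M,m \right)} - B = \left(23 + 8^{2}\right) - 201 = \left(23 + 64\right) - 201 = 87 - 201 = -114$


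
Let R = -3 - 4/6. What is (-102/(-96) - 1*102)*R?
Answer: 17765/48 ≈ 370.10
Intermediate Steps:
R = -11/3 (R = -3 - 4*1/6 = -3 - 2/3 = -11/3 ≈ -3.6667)
(-102/(-96) - 1*102)*R = (-102/(-96) - 1*102)*(-11/3) = (-102*(-1/96) - 102)*(-11/3) = (17/16 - 102)*(-11/3) = -1615/16*(-11/3) = 17765/48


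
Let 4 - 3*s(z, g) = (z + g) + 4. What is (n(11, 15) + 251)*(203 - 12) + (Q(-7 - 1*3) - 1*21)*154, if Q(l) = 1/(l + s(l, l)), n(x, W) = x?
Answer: 233809/5 ≈ 46762.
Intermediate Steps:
s(z, g) = -g/3 - z/3 (s(z, g) = 4/3 - ((z + g) + 4)/3 = 4/3 - ((g + z) + 4)/3 = 4/3 - (4 + g + z)/3 = 4/3 + (-4/3 - g/3 - z/3) = -g/3 - z/3)
Q(l) = 3/l (Q(l) = 1/(l + (-l/3 - l/3)) = 1/(l - 2*l/3) = 1/(l/3) = 3/l)
(n(11, 15) + 251)*(203 - 12) + (Q(-7 - 1*3) - 1*21)*154 = (11 + 251)*(203 - 12) + (3/(-7 - 1*3) - 1*21)*154 = 262*191 + (3/(-7 - 3) - 21)*154 = 50042 + (3/(-10) - 21)*154 = 50042 + (3*(-⅒) - 21)*154 = 50042 + (-3/10 - 21)*154 = 50042 - 213/10*154 = 50042 - 16401/5 = 233809/5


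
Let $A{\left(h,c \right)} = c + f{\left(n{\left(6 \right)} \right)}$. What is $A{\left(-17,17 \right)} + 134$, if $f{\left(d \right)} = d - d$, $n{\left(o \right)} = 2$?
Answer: $151$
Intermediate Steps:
$f{\left(d \right)} = 0$
$A{\left(h,c \right)} = c$ ($A{\left(h,c \right)} = c + 0 = c$)
$A{\left(-17,17 \right)} + 134 = 17 + 134 = 151$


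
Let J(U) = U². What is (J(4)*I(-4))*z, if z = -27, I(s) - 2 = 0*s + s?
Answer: 864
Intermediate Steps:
I(s) = 2 + s (I(s) = 2 + (0*s + s) = 2 + (0 + s) = 2 + s)
(J(4)*I(-4))*z = (4²*(2 - 4))*(-27) = (16*(-2))*(-27) = -32*(-27) = 864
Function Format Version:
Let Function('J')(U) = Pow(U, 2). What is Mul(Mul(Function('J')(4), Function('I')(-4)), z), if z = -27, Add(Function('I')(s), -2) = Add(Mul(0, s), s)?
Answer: 864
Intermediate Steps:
Function('I')(s) = Add(2, s) (Function('I')(s) = Add(2, Add(Mul(0, s), s)) = Add(2, Add(0, s)) = Add(2, s))
Mul(Mul(Function('J')(4), Function('I')(-4)), z) = Mul(Mul(Pow(4, 2), Add(2, -4)), -27) = Mul(Mul(16, -2), -27) = Mul(-32, -27) = 864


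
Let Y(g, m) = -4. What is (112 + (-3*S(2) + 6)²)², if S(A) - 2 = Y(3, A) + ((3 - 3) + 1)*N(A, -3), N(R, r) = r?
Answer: 305809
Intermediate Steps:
S(A) = -5 (S(A) = 2 + (-4 + ((3 - 3) + 1)*(-3)) = 2 + (-4 + (0 + 1)*(-3)) = 2 + (-4 + 1*(-3)) = 2 + (-4 - 3) = 2 - 7 = -5)
(112 + (-3*S(2) + 6)²)² = (112 + (-3*(-5) + 6)²)² = (112 + (15 + 6)²)² = (112 + 21²)² = (112 + 441)² = 553² = 305809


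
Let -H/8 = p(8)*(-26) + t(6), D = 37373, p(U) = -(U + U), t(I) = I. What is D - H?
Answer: 40749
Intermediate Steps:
p(U) = -2*U
H = -3376 (H = -8*(-2*8*(-26) + 6) = -8*(-16*(-26) + 6) = -8*(416 + 6) = -8*422 = -3376)
D - H = 37373 - 1*(-3376) = 37373 + 3376 = 40749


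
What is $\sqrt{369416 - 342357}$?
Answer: $\sqrt{27059} \approx 164.5$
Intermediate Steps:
$\sqrt{369416 - 342357} = \sqrt{27059}$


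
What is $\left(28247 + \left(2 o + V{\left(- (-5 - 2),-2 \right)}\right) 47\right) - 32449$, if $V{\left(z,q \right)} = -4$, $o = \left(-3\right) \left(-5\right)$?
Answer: $-2980$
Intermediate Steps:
$o = 15$
$\left(28247 + \left(2 o + V{\left(- (-5 - 2),-2 \right)}\right) 47\right) - 32449 = \left(28247 + \left(2 \cdot 15 - 4\right) 47\right) - 32449 = \left(28247 + \left(30 - 4\right) 47\right) - 32449 = \left(28247 + 26 \cdot 47\right) - 32449 = \left(28247 + 1222\right) - 32449 = 29469 - 32449 = -2980$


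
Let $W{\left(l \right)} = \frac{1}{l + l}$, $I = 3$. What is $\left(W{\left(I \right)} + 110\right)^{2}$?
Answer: $\frac{436921}{36} \approx 12137.0$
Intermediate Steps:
$W{\left(l \right)} = \frac{1}{2 l}$
$\left(W{\left(I \right)} + 110\right)^{2} = \left(\frac{1}{2 \cdot 3} + 110\right)^{2} = \left(\frac{1}{2} \cdot \frac{1}{3} + 110\right)^{2} = \left(\frac{1}{6} + 110\right)^{2} = \left(\frac{661}{6}\right)^{2} = \frac{436921}{36}$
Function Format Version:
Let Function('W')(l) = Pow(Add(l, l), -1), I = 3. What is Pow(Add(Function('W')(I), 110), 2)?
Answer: Rational(436921, 36) ≈ 12137.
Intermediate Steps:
Function('W')(l) = Mul(Rational(1, 2), Pow(l, -1)) (Function('W')(l) = Pow(Mul(2, l), -1) = Mul(Rational(1, 2), Pow(l, -1)))
Pow(Add(Function('W')(I), 110), 2) = Pow(Add(Mul(Rational(1, 2), Pow(3, -1)), 110), 2) = Pow(Add(Mul(Rational(1, 2), Rational(1, 3)), 110), 2) = Pow(Add(Rational(1, 6), 110), 2) = Pow(Rational(661, 6), 2) = Rational(436921, 36)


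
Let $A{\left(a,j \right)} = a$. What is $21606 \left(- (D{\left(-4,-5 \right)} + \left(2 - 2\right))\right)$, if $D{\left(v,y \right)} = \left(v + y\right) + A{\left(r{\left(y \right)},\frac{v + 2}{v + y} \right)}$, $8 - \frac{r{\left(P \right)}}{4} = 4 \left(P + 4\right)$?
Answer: $-842634$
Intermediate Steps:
$r{\left(P \right)} = -32 - 16 P$ ($r{\left(P \right)} = 32 - 4 \cdot 4 \left(P + 4\right) = 32 - 4 \cdot 4 \left(4 + P\right) = 32 - 4 \left(16 + 4 P\right) = 32 - \left(64 + 16 P\right) = -32 - 16 P$)
$D{\left(v,y \right)} = -32 + v - 15 y$ ($D{\left(v,y \right)} = \left(v + y\right) - \left(32 + 16 y\right) = -32 + v - 15 y$)
$21606 \left(- (D{\left(-4,-5 \right)} + \left(2 - 2\right))\right) = 21606 \left(- (\left(-32 - 4 - -75\right) + \left(2 - 2\right))\right) = 21606 \left(- (\left(-32 - 4 + 75\right) + 0)\right) = 21606 \left(- (39 + 0)\right) = 21606 \left(\left(-1\right) 39\right) = 21606 \left(-39\right) = -842634$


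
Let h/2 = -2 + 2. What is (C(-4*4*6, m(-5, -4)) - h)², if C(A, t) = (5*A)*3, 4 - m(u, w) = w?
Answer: 2073600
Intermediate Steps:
m(u, w) = 4 - w
C(A, t) = 15*A
h = 0 (h = 2*(-2 + 2) = 2*0 = 0)
(C(-4*4*6, m(-5, -4)) - h)² = (15*(-4*4*6) - 1*0)² = (15*(-16*6) + 0)² = (15*(-96) + 0)² = (-1440 + 0)² = (-1440)² = 2073600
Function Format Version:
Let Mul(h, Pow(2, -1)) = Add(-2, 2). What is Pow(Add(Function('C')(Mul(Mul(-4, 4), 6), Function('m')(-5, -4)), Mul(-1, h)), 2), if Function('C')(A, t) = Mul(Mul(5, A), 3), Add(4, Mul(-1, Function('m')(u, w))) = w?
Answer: 2073600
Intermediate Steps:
Function('m')(u, w) = Add(4, Mul(-1, w))
Function('C')(A, t) = Mul(15, A)
h = 0 (h = Mul(2, Add(-2, 2)) = Mul(2, 0) = 0)
Pow(Add(Function('C')(Mul(Mul(-4, 4), 6), Function('m')(-5, -4)), Mul(-1, h)), 2) = Pow(Add(Mul(15, Mul(Mul(-4, 4), 6)), Mul(-1, 0)), 2) = Pow(Add(Mul(15, Mul(-16, 6)), 0), 2) = Pow(Add(Mul(15, -96), 0), 2) = Pow(Add(-1440, 0), 2) = Pow(-1440, 2) = 2073600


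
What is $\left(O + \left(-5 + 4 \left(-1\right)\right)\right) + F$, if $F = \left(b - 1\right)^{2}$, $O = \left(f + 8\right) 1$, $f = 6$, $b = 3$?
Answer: $9$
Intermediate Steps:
$O = 14$ ($O = \left(6 + 8\right) 1 = 14 \cdot 1 = 14$)
$F = 4$ ($F = \left(3 - 1\right)^{2} = 2^{2} = 4$)
$\left(O + \left(-5 + 4 \left(-1\right)\right)\right) + F = \left(14 + \left(-5 + 4 \left(-1\right)\right)\right) + 4 = \left(14 - 9\right) + 4 = 5 + 4 = 9$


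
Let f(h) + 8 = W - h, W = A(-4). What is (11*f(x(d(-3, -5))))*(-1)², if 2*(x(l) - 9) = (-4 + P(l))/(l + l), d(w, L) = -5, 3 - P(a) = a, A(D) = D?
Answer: -1144/5 ≈ -228.80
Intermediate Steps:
P(a) = 3 - a
W = -4
x(l) = 9 + (-1 - l)/(4*l) (x(l) = 9 + ((-4 + (3 - l))/(l + l))/2 = 9 + ((-1 - l)/((2*l)))/2 = 9 + ((-1 - l)*(1/(2*l)))/2 = 9 + ((-1 - l)/(2*l))/2 = 9 + (-1 - l)/(4*l))
f(h) = -12 - h (f(h) = -8 + (-4 - h) = -12 - h)
(11*f(x(d(-3, -5))))*(-1)² = (11*(-12 - (-1 + 35*(-5))/(4*(-5))))*(-1)² = (11*(-12 - (-1)*(-1 - 175)/(4*5)))*1 = (11*(-12 - (-1)*(-176)/(4*5)))*1 = (11*(-12 - 1*44/5))*1 = (11*(-12 - 44/5))*1 = (11*(-104/5))*1 = -1144/5*1 = -1144/5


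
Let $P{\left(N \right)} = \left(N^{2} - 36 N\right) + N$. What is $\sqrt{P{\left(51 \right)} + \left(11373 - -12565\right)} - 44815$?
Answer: $-44815 + \sqrt{24754} \approx -44658.0$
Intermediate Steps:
$P{\left(N \right)} = N^{2} - 35 N$
$\sqrt{P{\left(51 \right)} + \left(11373 - -12565\right)} - 44815 = \sqrt{51 \left(-35 + 51\right) + \left(11373 - -12565\right)} - 44815 = \sqrt{51 \cdot 16 + \left(11373 + 12565\right)} - 44815 = \sqrt{816 + 23938} - 44815 = \sqrt{24754} - 44815 = -44815 + \sqrt{24754}$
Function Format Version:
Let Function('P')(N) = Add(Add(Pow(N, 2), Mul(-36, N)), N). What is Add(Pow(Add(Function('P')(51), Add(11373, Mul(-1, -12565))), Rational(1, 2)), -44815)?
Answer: Add(-44815, Pow(24754, Rational(1, 2))) ≈ -44658.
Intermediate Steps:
Function('P')(N) = Add(Pow(N, 2), Mul(-35, N))
Add(Pow(Add(Function('P')(51), Add(11373, Mul(-1, -12565))), Rational(1, 2)), -44815) = Add(Pow(Add(Mul(51, Add(-35, 51)), Add(11373, Mul(-1, -12565))), Rational(1, 2)), -44815) = Add(Pow(Add(Mul(51, 16), Add(11373, 12565)), Rational(1, 2)), -44815) = Add(Pow(Add(816, 23938), Rational(1, 2)), -44815) = Add(Pow(24754, Rational(1, 2)), -44815) = Add(-44815, Pow(24754, Rational(1, 2)))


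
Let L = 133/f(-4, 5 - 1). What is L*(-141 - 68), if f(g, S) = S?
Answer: -27797/4 ≈ -6949.3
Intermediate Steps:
L = 133/4 (L = 133/(5 - 1) = 133/4 ≈ 33.250)
L*(-141 - 68) = 133*(-141 - 68)/4 = (133/4)*(-209) = -27797/4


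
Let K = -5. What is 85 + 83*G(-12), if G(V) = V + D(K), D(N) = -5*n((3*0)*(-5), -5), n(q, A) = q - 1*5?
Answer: 1164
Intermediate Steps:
n(q, A) = -5 + q (n(q, A) = q - 5 = -5 + q)
D(N) = 25 (D(N) = -5*(-5 + (3*0)*(-5)) = -5*(-5 + 0*(-5)) = -5*(-5 + 0) = -5*(-5) = 25)
G(V) = 25 + V (G(V) = V + 25 = 25 + V)
85 + 83*G(-12) = 85 + 83*(25 - 12) = 85 + 83*13 = 85 + 1079 = 1164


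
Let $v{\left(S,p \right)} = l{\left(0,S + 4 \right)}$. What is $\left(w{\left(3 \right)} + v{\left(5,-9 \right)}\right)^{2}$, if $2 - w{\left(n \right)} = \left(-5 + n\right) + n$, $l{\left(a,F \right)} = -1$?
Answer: $0$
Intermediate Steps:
$v{\left(S,p \right)} = -1$
$w{\left(n \right)} = 7 - 2 n$ ($w{\left(n \right)} = 2 - \left(\left(-5 + n\right) + n\right) = 2 - \left(-5 + 2 n\right) = 7 - 2 n$)
$\left(w{\left(3 \right)} + v{\left(5,-9 \right)}\right)^{2} = \left(\left(7 - 6\right) - 1\right)^{2} = \left(1 - 1\right)^{2} = 0^{2} = 0$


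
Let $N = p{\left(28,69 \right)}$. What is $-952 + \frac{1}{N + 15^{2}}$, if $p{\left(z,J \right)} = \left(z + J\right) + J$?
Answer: $- \frac{372231}{391} \approx -952.0$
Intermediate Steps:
$p{\left(z,J \right)} = z + 2 J$ ($p{\left(z,J \right)} = \left(J + z\right) + J = z + 2 J$)
$N = 166$ ($N = 28 + 2 \cdot 69 = 28 + 138 = 166$)
$-952 + \frac{1}{N + 15^{2}} = -952 + \frac{1}{166 + 15^{2}} = -952 + \frac{1}{166 + 225} = -952 + \frac{1}{391} = - \frac{372231}{391}$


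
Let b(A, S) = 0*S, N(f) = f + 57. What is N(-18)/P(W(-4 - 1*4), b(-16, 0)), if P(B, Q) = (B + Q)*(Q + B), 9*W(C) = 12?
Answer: 351/16 ≈ 21.938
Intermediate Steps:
N(f) = 57 + f
W(C) = 4/3 (W(C) = (⅑)*12 = 4/3)
b(A, S) = 0
P(B, Q) = (B + Q)² (P(B, Q) = (B + Q)*(B + Q) = (B + Q)²)
N(-18)/P(W(-4 - 1*4), b(-16, 0)) = (57 - 18)/((4/3 + 0)²) = 39/((4/3)²) = 39/(16/9) = 39*(9/16) = 351/16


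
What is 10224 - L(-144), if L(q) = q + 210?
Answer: 10158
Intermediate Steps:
L(q) = 210 + q
10224 - L(-144) = 10224 - (210 - 144) = 10224 - 1*66 = 10224 - 66 = 10158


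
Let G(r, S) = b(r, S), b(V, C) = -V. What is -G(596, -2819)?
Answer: 596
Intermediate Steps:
G(r, S) = -r
-G(596, -2819) = -(-1)*596 = -1*(-596) = 596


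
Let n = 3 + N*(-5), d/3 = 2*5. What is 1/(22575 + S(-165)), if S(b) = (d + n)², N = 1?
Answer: 1/23359 ≈ 4.2810e-5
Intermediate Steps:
d = 30 (d = 3*(2*5) = 3*10 = 30)
n = -2 (n = 3 + 1*(-5) = 3 - 5 = -2)
S(b) = 784 (S(b) = (30 - 2)² = 28² = 784)
1/(22575 + S(-165)) = 1/(22575 + 784) = 1/23359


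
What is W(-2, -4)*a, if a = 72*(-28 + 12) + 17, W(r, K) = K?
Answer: 4540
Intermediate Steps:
a = -1135 (a = 72*(-16) + 17 = -1152 + 17 = -1135)
W(-2, -4)*a = -4*(-1135) = 4540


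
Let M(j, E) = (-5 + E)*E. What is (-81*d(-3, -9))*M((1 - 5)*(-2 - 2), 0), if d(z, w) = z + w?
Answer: 0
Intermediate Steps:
M(j, E) = E*(-5 + E)
d(z, w) = w + z
(-81*d(-3, -9))*M((1 - 5)*(-2 - 2), 0) = (-81*(-9 - 3))*(0*(-5 + 0)) = (-81*(-12))*(0*(-5)) = 972*0 = 0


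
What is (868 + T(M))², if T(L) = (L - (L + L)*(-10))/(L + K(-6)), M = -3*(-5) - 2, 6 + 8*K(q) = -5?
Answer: 763748496/961 ≈ 7.9474e+5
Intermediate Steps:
K(q) = -11/8 (K(q) = -¾ + (⅛)*(-5) = -¾ - 5/8 = -11/8)
M = 13 (M = 15 - 2 = 13)
T(L) = 21*L/(-11/8 + L) (T(L) = (L - (L + L)*(-10))/(L - 11/8) = (L - 2*L*(-10))/(-11/8 + L) = (L + 20*L)/(-11/8 + L) = (21*L)/(-11/8 + L) = 21*L/(-11/8 + L))
(868 + T(M))² = (868 + 168*13/(-11 + 8*13))² = (868 + 168*13/(-11 + 104))² = (868 + 168*13/93)² = (868 + 168*13*(1/93))² = (868 + 728/31)² = (27636/31)² = 763748496/961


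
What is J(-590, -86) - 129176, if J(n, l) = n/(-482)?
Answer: -31131121/241 ≈ -1.2917e+5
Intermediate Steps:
J(n, l) = -n/482 (J(n, l) = n*(-1/482) = -n/482)
J(-590, -86) - 129176 = -1/482*(-590) - 129176 = 295/241 - 129176 = -31131121/241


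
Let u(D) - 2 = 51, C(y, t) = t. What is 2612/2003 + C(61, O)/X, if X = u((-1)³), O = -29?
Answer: 80349/106159 ≈ 0.75687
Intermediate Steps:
u(D) = 53 (u(D) = 2 + 51 = 53)
X = 53
2612/2003 + C(61, O)/X = 2612/2003 - 29/53 = 80349/106159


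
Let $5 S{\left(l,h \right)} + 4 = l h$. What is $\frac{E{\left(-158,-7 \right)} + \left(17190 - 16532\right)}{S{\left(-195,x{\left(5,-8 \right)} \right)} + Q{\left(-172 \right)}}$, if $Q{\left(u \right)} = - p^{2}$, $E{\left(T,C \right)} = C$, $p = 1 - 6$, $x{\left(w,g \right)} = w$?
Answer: $- \frac{1085}{368} \approx -2.9484$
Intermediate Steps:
$p = -5$
$Q{\left(u \right)} = -25$ ($Q{\left(u \right)} = - \left(-5\right)^{2} = \left(-1\right) 25 = -25$)
$S{\left(l,h \right)} = - \frac{4}{5} + \frac{h l}{5}$ ($S{\left(l,h \right)} = - \frac{4}{5} + \frac{l h}{5} = - \frac{4}{5} + \frac{h l}{5}$)
$\frac{E{\left(-158,-7 \right)} + \left(17190 - 16532\right)}{S{\left(-195,x{\left(5,-8 \right)} \right)} + Q{\left(-172 \right)}} = \frac{-7 + \left(17190 - 16532\right)}{\left(- \frac{4}{5} + \frac{1}{5} \cdot 5 \left(-195\right)\right) - 25} = \frac{-7 + 658}{\left(- \frac{4}{5} - 195\right) - 25} = \frac{651}{- \frac{979}{5} - 25} = \frac{651}{- \frac{1104}{5}} = 651 \left(- \frac{5}{1104}\right) = - \frac{1085}{368}$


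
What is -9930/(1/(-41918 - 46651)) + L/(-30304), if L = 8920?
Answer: 3331508762845/3788 ≈ 8.7949e+8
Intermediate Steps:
-9930/(1/(-41918 - 46651)) + L/(-30304) = -9930/(1/(-41918 - 46651)) + 8920/(-30304) = -9930/(1/(-88569)) + 8920*(-1/30304) = -9930/(-1/88569) - 1115/3788 = -9930*(-88569) - 1115/3788 = 879490170 - 1115/3788 = 3331508762845/3788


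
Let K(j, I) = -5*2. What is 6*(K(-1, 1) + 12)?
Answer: 12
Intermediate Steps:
K(j, I) = -10
6*(K(-1, 1) + 12) = 6*(-10 + 12) = 6*2 = 12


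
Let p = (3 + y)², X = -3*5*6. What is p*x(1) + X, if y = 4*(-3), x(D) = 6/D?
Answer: 396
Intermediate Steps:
X = -90 (X = -15*6 = -90)
y = -12
p = 81 (p = (3 - 12)² = (-9)² = 81)
p*x(1) + X = 81*(6/1) - 90 = 81*(6*1) - 90 = 81*6 - 90 = 486 - 90 = 396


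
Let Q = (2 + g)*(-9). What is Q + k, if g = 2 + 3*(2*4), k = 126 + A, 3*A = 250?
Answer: -128/3 ≈ -42.667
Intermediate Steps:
A = 250/3 (A = (⅓)*250 = 250/3 ≈ 83.333)
k = 628/3 (k = 126 + 250/3 = 628/3 ≈ 209.33)
g = 26 (g = 2 + 3*8 = 2 + 24 = 26)
Q = -252 (Q = (2 + 26)*(-9) = 28*(-9) = -252)
Q + k = -252 + 628/3 = -128/3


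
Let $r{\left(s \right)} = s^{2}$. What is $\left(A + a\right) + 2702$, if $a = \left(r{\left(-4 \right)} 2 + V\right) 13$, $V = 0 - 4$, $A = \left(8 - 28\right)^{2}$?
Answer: $3466$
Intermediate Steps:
$A = 400$ ($A = \left(-20\right)^{2} = 400$)
$V = -4$
$a = 364$ ($a = \left(\left(-4\right)^{2} \cdot 2 - 4\right) 13 = \left(16 \cdot 2 - 4\right) 13 = \left(32 - 4\right) 13 = 28 \cdot 13 = 364$)
$\left(A + a\right) + 2702 = \left(400 + 364\right) + 2702 = 764 + 2702 = 3466$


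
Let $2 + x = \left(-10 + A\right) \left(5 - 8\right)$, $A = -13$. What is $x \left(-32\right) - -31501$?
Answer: $29357$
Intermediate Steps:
$x = 67$ ($x = -2 + \left(-10 - 13\right) \left(5 - 8\right) = -2 - -69 = -2 + 69 = 67$)
$x \left(-32\right) - -31501 = 67 \left(-32\right) - -31501 = -2144 + 31501 = 29357$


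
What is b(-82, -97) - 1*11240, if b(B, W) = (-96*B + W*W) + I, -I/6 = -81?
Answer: 6527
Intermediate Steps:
I = 486 (I = -6*(-81) = 486)
b(B, W) = 486 + W² - 96*B (b(B, W) = (-96*B + W*W) + 486 = (-96*B + W²) + 486 = (W² - 96*B) + 486 = 486 + W² - 96*B)
b(-82, -97) - 1*11240 = (486 + (-97)² - 96*(-82)) - 1*11240 = (486 + 9409 + 7872) - 11240 = 17767 - 11240 = 6527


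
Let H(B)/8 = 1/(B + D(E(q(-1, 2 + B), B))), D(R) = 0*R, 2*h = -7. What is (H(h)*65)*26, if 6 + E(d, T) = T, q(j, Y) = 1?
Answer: -27040/7 ≈ -3862.9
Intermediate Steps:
h = -7/2 (h = (½)*(-7) = -7/2 ≈ -3.5000)
E(d, T) = -6 + T
D(R) = 0
H(B) = 8/B (H(B) = 8/(B + 0) = 8/B)
(H(h)*65)*26 = ((8/(-7/2))*65)*26 = ((8*(-2/7))*65)*26 = -16/7*65*26 = -1040/7*26 = -27040/7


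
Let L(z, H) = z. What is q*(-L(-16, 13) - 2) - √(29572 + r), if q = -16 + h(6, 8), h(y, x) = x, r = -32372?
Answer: -112 - 20*I*√7 ≈ -112.0 - 52.915*I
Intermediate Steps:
q = -8 (q = -16 + 8 = -8)
q*(-L(-16, 13) - 2) - √(29572 + r) = -8*(-1*(-16) - 2) - √(29572 - 32372) = -8*(16 - 2) - √(-2800) = -8*14 - 20*I*√7 = -112 - 20*I*√7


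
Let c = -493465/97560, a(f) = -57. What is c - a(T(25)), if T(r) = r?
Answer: 1013491/19512 ≈ 51.942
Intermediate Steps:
c = -98693/19512 (c = -493465*1/97560 = -98693/19512 ≈ -5.0581)
c - a(T(25)) = -98693/19512 - 1*(-57) = -98693/19512 + 57 = 1013491/19512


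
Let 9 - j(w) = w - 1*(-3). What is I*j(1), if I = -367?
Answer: -1835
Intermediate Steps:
j(w) = 6 - w (j(w) = 9 - (w - 1*(-3)) = 9 - (w + 3) = 9 - (3 + w) = 9 + (-3 - w) = 6 - w)
I*j(1) = -367*(6 - 1*1) = -367*(6 - 1) = -367*5 = -1835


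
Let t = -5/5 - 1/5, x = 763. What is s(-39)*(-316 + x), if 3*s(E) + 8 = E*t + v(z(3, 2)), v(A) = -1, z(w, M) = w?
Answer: 28161/5 ≈ 5632.2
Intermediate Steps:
t = -6/5 (t = -5*⅕ - 1*⅕ = -1 - ⅕ = -6/5 ≈ -1.2000)
s(E) = -3 - 2*E/5 (s(E) = -8/3 + (E*(-6/5) - 1)/3 = -8/3 + (-6*E/5 - 1)/3 = -8/3 + (-1 - 6*E/5)/3 = -8/3 + (-⅓ - 2*E/5) = -3 - 2*E/5)
s(-39)*(-316 + x) = (-3 - ⅖*(-39))*(-316 + 763) = (-3 + 78/5)*447 = (63/5)*447 = 28161/5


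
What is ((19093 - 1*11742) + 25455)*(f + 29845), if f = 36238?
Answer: 2167918898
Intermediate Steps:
((19093 - 1*11742) + 25455)*(f + 29845) = ((19093 - 1*11742) + 25455)*(36238 + 29845) = ((19093 - 11742) + 25455)*66083 = (7351 + 25455)*66083 = 32806*66083 = 2167918898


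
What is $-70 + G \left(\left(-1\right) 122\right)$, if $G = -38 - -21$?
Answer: $2004$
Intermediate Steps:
$G = -17$ ($G = -38 + 21 = -17$)
$-70 + G \left(\left(-1\right) 122\right) = -70 - 17 \left(\left(-1\right) 122\right) = -70 - -2074 = -70 + 2074 = 2004$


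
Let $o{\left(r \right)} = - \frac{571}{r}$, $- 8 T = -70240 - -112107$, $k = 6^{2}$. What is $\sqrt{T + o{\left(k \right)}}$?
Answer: $\frac{i \sqrt{755890}}{12} \approx 72.452 i$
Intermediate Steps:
$k = 36$
$T = - \frac{41867}{8}$ ($T = - \frac{-70240 - -112107}{8} = - \frac{-70240 + 112107}{8} = \left(- \frac{1}{8}\right) 41867 = - \frac{41867}{8} \approx -5233.4$)
$\sqrt{T + o{\left(k \right)}} = \sqrt{- \frac{41867}{8} - \frac{571}{36}} = \sqrt{- \frac{377945}{72}} = \frac{i \sqrt{755890}}{12}$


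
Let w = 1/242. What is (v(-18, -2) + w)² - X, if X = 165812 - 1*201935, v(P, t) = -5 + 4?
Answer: 2115565453/58564 ≈ 36124.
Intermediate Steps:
v(P, t) = -1
X = -36123 (X = 165812 - 201935 = -36123)
w = 1/242 ≈ 0.0041322
(v(-18, -2) + w)² - X = (-1 + 1/242)² - 1*(-36123) = (-241/242)² + 36123 = 58081/58564 + 36123 = 2115565453/58564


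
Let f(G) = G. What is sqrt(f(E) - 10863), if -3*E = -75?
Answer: I*sqrt(10838) ≈ 104.11*I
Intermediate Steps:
E = 25 (E = -1/3*(-75) = 25)
sqrt(f(E) - 10863) = sqrt(25 - 10863) = sqrt(-10838) = I*sqrt(10838)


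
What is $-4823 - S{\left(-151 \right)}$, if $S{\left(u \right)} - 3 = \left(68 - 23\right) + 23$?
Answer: $-4894$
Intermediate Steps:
$S{\left(u \right)} = 71$ ($S{\left(u \right)} = 3 + \left(\left(68 - 23\right) + 23\right) = 3 + \left(45 + 23\right) = 3 + 68 = 71$)
$-4823 - S{\left(-151 \right)} = -4823 - 71 = -4894$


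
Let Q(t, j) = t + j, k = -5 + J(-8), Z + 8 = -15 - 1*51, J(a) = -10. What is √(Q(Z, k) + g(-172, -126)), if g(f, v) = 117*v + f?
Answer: 3*I*√1667 ≈ 122.49*I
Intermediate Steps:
g(f, v) = f + 117*v
Z = -74 (Z = -8 + (-15 - 1*51) = -8 + (-15 - 51) = -8 - 66 = -74)
k = -15 (k = -5 - 10 = -15)
Q(t, j) = j + t
√(Q(Z, k) + g(-172, -126)) = √((-15 - 74) + (-172 + 117*(-126))) = √(-89 + (-172 - 14742)) = √(-89 - 14914) = √(-15003) = 3*I*√1667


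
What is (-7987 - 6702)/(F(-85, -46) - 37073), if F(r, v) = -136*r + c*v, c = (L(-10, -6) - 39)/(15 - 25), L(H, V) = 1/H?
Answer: 734450/1284643 ≈ 0.57172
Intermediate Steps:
c = 391/100 (c = (1/(-10) - 39)/(15 - 25) = (-⅒ - 39)/(-10) = -391/10*(-⅒) = 391/100 ≈ 3.9100)
F(r, v) = -136*r + 391*v/100
(-7987 - 6702)/(F(-85, -46) - 37073) = (-7987 - 6702)/((-136*(-85) + (391/100)*(-46)) - 37073) = -14689/((11560 - 8993/50) - 37073) = -14689/(569007/50 - 37073) = -14689/(-1284643/50) = -14689*(-50/1284643) = 734450/1284643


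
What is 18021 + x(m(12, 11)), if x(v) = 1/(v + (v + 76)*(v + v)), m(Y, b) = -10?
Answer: 23967929/1330 ≈ 18021.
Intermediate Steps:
x(v) = 1/(v + 2*v*(76 + v)) (x(v) = 1/(v + (76 + v)*(2*v)) = 1/(v + 2*v*(76 + v)))
18021 + x(m(12, 11)) = 18021 + 1/((-10)*(153 + 2*(-10))) = 18021 - 1/(10*(153 - 20)) = 18021 - ⅒/133 = 18021 - ⅒*1/133 = 18021 - 1/1330 = 23967929/1330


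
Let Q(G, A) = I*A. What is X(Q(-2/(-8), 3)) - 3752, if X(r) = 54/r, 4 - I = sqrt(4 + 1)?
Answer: -41200/11 + 18*sqrt(5)/11 ≈ -3741.8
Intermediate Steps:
I = 4 - sqrt(5) (I = 4 - sqrt(4 + 1) = 4 - sqrt(5) ≈ 1.7639)
Q(G, A) = A*(4 - sqrt(5)) (Q(G, A) = (4 - sqrt(5))*A = A*(4 - sqrt(5)))
X(Q(-2/(-8), 3)) - 3752 = 54/((3*(4 - sqrt(5)))) - 3752 = 54/(12 - 3*sqrt(5)) - 3752 = -3752 + 54/(12 - 3*sqrt(5))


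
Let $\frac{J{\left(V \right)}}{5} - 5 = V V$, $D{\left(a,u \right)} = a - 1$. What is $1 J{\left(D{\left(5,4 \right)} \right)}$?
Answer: $105$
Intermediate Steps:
$D{\left(a,u \right)} = -1 + a$
$J{\left(V \right)} = 25 + 5 V^{2}$ ($J{\left(V \right)} = 25 + 5 V V = 25 + 5 V^{2}$)
$1 J{\left(D{\left(5,4 \right)} \right)} = 1 \left(25 + 5 \left(-1 + 5\right)^{2}\right) = 1 \left(25 + 5 \cdot 4^{2}\right) = 1 \left(25 + 5 \cdot 16\right) = 1 \left(25 + 80\right) = 1 \cdot 105 = 105$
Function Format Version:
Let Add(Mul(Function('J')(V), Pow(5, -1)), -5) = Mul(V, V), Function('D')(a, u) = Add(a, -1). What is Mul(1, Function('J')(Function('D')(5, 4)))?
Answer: 105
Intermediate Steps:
Function('D')(a, u) = Add(-1, a)
Function('J')(V) = Add(25, Mul(5, Pow(V, 2))) (Function('J')(V) = Add(25, Mul(5, Mul(V, V))) = Add(25, Mul(5, Pow(V, 2))))
Mul(1, Function('J')(Function('D')(5, 4))) = Mul(1, Add(25, Mul(5, Pow(Add(-1, 5), 2)))) = Mul(1, Add(25, Mul(5, Pow(4, 2)))) = Mul(1, Add(25, Mul(5, 16))) = Mul(1, Add(25, 80)) = Mul(1, 105) = 105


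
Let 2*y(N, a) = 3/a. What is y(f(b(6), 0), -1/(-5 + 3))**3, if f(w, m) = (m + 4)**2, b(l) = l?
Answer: 27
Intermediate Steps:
f(w, m) = (4 + m)**2
y(N, a) = 3/(2*a) (y(N, a) = (3/a)/2 = 3/(2*a))
y(f(b(6), 0), -1/(-5 + 3))**3 = (3/(2*((-1/(-5 + 3)))))**3 = (3/(2*((-1/(-2)))))**3 = (3/(2*((-1*(-1/2)))))**3 = (3/(2*(1/2)))**3 = ((3/2)*2)**3 = 3**3 = 27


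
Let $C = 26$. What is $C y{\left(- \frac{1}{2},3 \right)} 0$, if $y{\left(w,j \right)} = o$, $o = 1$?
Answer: $0$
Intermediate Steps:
$y{\left(w,j \right)} = 1$
$C y{\left(- \frac{1}{2},3 \right)} 0 = 26 \cdot 1 \cdot 0 = 26 \cdot 0 = 0$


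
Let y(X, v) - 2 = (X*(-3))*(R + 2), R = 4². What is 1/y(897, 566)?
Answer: -1/48436 ≈ -2.0646e-5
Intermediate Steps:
R = 16
y(X, v) = 2 - 54*X (y(X, v) = 2 + (X*(-3))*(16 + 2) = 2 - 3*X*18 = 2 - 54*X)
1/y(897, 566) = 1/(2 - 54*897) = 1/(2 - 48438) = 1/(-48436) = -1/48436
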